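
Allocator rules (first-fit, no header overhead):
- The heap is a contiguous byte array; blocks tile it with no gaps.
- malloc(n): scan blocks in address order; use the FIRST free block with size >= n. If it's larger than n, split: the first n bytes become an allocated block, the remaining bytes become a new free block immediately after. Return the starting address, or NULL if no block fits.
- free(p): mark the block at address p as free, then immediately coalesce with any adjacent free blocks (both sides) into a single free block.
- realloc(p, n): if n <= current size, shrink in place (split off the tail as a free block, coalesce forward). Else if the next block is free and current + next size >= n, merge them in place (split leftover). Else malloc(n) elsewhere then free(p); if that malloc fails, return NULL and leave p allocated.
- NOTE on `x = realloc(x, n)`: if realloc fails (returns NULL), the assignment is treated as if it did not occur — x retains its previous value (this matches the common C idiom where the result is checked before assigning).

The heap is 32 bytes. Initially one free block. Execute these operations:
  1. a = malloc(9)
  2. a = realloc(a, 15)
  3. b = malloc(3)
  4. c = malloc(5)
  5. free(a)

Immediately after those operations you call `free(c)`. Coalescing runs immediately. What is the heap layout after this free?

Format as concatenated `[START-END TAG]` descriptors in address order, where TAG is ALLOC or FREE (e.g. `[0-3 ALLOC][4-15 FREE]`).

Answer: [0-14 FREE][15-17 ALLOC][18-31 FREE]

Derivation:
Op 1: a = malloc(9) -> a = 0; heap: [0-8 ALLOC][9-31 FREE]
Op 2: a = realloc(a, 15) -> a = 0; heap: [0-14 ALLOC][15-31 FREE]
Op 3: b = malloc(3) -> b = 15; heap: [0-14 ALLOC][15-17 ALLOC][18-31 FREE]
Op 4: c = malloc(5) -> c = 18; heap: [0-14 ALLOC][15-17 ALLOC][18-22 ALLOC][23-31 FREE]
Op 5: free(a) -> (freed a); heap: [0-14 FREE][15-17 ALLOC][18-22 ALLOC][23-31 FREE]
free(c): c = 18 -> block [18-22 ALLOC]; mark free, coalesce with adjacent free neighbors -> [0-14 FREE][15-17 ALLOC][18-31 FREE]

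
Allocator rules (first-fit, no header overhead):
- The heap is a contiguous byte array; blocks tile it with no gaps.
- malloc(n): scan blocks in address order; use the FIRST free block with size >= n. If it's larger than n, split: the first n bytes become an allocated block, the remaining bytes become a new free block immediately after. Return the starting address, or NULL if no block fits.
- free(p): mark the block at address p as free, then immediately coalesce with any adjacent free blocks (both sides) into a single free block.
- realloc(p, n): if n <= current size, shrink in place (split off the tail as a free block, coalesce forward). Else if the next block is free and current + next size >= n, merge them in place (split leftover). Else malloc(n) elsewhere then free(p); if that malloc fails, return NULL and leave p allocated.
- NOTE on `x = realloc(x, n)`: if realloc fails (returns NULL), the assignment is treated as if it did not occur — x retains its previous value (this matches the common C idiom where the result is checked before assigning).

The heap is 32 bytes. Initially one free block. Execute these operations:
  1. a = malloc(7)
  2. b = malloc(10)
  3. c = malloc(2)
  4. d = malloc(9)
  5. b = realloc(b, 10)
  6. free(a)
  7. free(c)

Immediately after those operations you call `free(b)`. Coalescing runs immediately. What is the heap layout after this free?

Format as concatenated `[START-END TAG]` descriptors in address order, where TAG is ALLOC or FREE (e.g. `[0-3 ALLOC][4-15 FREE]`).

Answer: [0-18 FREE][19-27 ALLOC][28-31 FREE]

Derivation:
Op 1: a = malloc(7) -> a = 0; heap: [0-6 ALLOC][7-31 FREE]
Op 2: b = malloc(10) -> b = 7; heap: [0-6 ALLOC][7-16 ALLOC][17-31 FREE]
Op 3: c = malloc(2) -> c = 17; heap: [0-6 ALLOC][7-16 ALLOC][17-18 ALLOC][19-31 FREE]
Op 4: d = malloc(9) -> d = 19; heap: [0-6 ALLOC][7-16 ALLOC][17-18 ALLOC][19-27 ALLOC][28-31 FREE]
Op 5: b = realloc(b, 10) -> b = 7; heap: [0-6 ALLOC][7-16 ALLOC][17-18 ALLOC][19-27 ALLOC][28-31 FREE]
Op 6: free(a) -> (freed a); heap: [0-6 FREE][7-16 ALLOC][17-18 ALLOC][19-27 ALLOC][28-31 FREE]
Op 7: free(c) -> (freed c); heap: [0-6 FREE][7-16 ALLOC][17-18 FREE][19-27 ALLOC][28-31 FREE]
free(b): b = 7 -> block [7-16 ALLOC]; mark free, coalesce with adjacent free neighbors -> [0-18 FREE][19-27 ALLOC][28-31 FREE]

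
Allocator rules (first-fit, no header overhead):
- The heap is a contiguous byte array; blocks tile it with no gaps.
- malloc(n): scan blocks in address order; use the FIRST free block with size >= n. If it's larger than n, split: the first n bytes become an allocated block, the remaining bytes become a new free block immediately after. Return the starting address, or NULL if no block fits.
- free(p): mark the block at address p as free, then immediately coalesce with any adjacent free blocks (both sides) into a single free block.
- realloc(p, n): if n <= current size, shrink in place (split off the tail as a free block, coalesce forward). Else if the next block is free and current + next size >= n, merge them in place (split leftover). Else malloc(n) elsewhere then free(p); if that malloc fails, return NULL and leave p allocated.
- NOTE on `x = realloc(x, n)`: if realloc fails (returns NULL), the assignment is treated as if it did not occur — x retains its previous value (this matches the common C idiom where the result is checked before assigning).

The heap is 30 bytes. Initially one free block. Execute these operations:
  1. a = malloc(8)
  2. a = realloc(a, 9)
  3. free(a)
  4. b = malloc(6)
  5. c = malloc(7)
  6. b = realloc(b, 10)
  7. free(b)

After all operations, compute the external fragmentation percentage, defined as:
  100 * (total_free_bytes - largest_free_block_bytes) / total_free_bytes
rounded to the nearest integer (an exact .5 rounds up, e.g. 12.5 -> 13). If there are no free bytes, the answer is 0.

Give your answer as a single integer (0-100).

Op 1: a = malloc(8) -> a = 0; heap: [0-7 ALLOC][8-29 FREE]
Op 2: a = realloc(a, 9) -> a = 0; heap: [0-8 ALLOC][9-29 FREE]
Op 3: free(a) -> (freed a); heap: [0-29 FREE]
Op 4: b = malloc(6) -> b = 0; heap: [0-5 ALLOC][6-29 FREE]
Op 5: c = malloc(7) -> c = 6; heap: [0-5 ALLOC][6-12 ALLOC][13-29 FREE]
Op 6: b = realloc(b, 10) -> b = 13; heap: [0-5 FREE][6-12 ALLOC][13-22 ALLOC][23-29 FREE]
Op 7: free(b) -> (freed b); heap: [0-5 FREE][6-12 ALLOC][13-29 FREE]
Free blocks: [6 17] total_free=23 largest=17 -> 100*(23-17)/23 = 600/23 ≈ 26.087 -> rounds to 26

Answer: 26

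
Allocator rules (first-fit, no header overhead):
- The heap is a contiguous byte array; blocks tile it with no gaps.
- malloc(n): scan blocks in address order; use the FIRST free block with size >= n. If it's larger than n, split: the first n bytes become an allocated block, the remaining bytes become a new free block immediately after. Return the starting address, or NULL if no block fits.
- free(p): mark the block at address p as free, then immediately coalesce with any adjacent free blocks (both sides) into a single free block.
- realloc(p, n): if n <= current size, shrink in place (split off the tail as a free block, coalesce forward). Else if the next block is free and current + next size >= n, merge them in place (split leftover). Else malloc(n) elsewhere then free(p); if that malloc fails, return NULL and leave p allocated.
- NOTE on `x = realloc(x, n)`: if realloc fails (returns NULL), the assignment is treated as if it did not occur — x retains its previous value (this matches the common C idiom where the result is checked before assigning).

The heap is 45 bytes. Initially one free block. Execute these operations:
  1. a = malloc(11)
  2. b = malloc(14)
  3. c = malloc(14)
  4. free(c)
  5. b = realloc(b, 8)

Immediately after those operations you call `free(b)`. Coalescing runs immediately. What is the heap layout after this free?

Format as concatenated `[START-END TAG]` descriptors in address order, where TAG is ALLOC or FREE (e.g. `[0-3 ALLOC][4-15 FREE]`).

Op 1: a = malloc(11) -> a = 0; heap: [0-10 ALLOC][11-44 FREE]
Op 2: b = malloc(14) -> b = 11; heap: [0-10 ALLOC][11-24 ALLOC][25-44 FREE]
Op 3: c = malloc(14) -> c = 25; heap: [0-10 ALLOC][11-24 ALLOC][25-38 ALLOC][39-44 FREE]
Op 4: free(c) -> (freed c); heap: [0-10 ALLOC][11-24 ALLOC][25-44 FREE]
Op 5: b = realloc(b, 8) -> b = 11; heap: [0-10 ALLOC][11-18 ALLOC][19-44 FREE]
free(b): b = 11 -> block [11-18 ALLOC]; mark free, coalesce with adjacent free neighbors -> [0-10 ALLOC][11-44 FREE]

Answer: [0-10 ALLOC][11-44 FREE]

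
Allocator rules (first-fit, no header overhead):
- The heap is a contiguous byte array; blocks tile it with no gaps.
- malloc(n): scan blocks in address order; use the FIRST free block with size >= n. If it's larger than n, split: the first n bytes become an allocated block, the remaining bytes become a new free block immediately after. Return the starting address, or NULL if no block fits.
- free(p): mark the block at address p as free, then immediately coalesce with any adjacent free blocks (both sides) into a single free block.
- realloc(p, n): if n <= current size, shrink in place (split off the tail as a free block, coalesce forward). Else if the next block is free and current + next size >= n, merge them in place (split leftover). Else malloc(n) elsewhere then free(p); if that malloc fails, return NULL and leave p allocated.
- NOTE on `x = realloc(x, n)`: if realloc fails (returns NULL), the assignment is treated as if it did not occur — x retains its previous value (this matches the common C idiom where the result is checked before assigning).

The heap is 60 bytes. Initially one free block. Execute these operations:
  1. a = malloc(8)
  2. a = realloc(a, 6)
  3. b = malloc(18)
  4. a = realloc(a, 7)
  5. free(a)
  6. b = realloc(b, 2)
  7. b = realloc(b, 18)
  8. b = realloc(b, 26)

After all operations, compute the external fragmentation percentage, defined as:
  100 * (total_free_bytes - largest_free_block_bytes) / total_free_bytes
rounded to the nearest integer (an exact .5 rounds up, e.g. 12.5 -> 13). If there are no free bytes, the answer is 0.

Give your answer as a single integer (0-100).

Answer: 18

Derivation:
Op 1: a = malloc(8) -> a = 0; heap: [0-7 ALLOC][8-59 FREE]
Op 2: a = realloc(a, 6) -> a = 0; heap: [0-5 ALLOC][6-59 FREE]
Op 3: b = malloc(18) -> b = 6; heap: [0-5 ALLOC][6-23 ALLOC][24-59 FREE]
Op 4: a = realloc(a, 7) -> a = 24; heap: [0-5 FREE][6-23 ALLOC][24-30 ALLOC][31-59 FREE]
Op 5: free(a) -> (freed a); heap: [0-5 FREE][6-23 ALLOC][24-59 FREE]
Op 6: b = realloc(b, 2) -> b = 6; heap: [0-5 FREE][6-7 ALLOC][8-59 FREE]
Op 7: b = realloc(b, 18) -> b = 6; heap: [0-5 FREE][6-23 ALLOC][24-59 FREE]
Op 8: b = realloc(b, 26) -> b = 6; heap: [0-5 FREE][6-31 ALLOC][32-59 FREE]
Free blocks: [6 28] total_free=34 largest=28 -> 100*(34-28)/34 = 600/34 ≈ 17.647 -> rounds to 18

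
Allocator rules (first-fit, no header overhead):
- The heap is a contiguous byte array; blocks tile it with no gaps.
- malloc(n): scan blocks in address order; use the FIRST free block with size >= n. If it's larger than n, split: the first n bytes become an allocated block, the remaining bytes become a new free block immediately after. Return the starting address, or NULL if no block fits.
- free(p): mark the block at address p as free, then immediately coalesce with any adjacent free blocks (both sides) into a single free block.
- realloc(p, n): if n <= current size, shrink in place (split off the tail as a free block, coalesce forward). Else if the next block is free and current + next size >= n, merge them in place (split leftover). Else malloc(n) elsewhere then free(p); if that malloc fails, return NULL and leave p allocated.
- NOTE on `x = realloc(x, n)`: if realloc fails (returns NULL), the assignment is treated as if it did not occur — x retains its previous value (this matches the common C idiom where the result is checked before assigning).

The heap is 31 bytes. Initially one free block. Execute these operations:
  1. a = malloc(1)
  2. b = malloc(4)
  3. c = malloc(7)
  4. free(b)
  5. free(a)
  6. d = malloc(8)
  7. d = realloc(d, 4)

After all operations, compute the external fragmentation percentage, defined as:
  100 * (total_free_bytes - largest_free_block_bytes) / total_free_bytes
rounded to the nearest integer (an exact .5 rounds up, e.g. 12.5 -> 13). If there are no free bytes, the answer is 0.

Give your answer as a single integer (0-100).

Answer: 25

Derivation:
Op 1: a = malloc(1) -> a = 0; heap: [0-0 ALLOC][1-30 FREE]
Op 2: b = malloc(4) -> b = 1; heap: [0-0 ALLOC][1-4 ALLOC][5-30 FREE]
Op 3: c = malloc(7) -> c = 5; heap: [0-0 ALLOC][1-4 ALLOC][5-11 ALLOC][12-30 FREE]
Op 4: free(b) -> (freed b); heap: [0-0 ALLOC][1-4 FREE][5-11 ALLOC][12-30 FREE]
Op 5: free(a) -> (freed a); heap: [0-4 FREE][5-11 ALLOC][12-30 FREE]
Op 6: d = malloc(8) -> d = 12; heap: [0-4 FREE][5-11 ALLOC][12-19 ALLOC][20-30 FREE]
Op 7: d = realloc(d, 4) -> d = 12; heap: [0-4 FREE][5-11 ALLOC][12-15 ALLOC][16-30 FREE]
Free blocks: [5 15] total_free=20 largest=15 -> 100*(20-15)/20 = 500/20 = 25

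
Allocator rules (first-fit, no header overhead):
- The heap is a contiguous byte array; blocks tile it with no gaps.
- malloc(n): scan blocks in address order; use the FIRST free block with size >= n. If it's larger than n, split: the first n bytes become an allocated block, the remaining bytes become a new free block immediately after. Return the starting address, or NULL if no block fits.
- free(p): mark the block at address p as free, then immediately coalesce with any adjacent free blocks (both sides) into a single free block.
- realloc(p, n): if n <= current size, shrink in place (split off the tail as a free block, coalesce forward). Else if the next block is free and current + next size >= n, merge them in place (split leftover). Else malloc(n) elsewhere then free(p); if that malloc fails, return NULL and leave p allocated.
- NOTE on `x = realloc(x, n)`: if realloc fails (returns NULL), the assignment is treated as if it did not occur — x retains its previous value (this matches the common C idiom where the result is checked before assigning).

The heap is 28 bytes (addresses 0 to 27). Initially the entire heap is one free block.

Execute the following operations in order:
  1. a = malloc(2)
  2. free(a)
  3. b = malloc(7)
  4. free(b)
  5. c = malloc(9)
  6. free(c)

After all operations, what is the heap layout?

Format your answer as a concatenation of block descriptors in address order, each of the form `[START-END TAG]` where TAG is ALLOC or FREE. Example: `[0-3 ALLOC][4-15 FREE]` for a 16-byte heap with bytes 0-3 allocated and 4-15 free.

Answer: [0-27 FREE]

Derivation:
Op 1: a = malloc(2) -> a = 0; heap: [0-1 ALLOC][2-27 FREE]
Op 2: free(a) -> (freed a); heap: [0-27 FREE]
Op 3: b = malloc(7) -> b = 0; heap: [0-6 ALLOC][7-27 FREE]
Op 4: free(b) -> (freed b); heap: [0-27 FREE]
Op 5: c = malloc(9) -> c = 0; heap: [0-8 ALLOC][9-27 FREE]
Op 6: free(c) -> (freed c); heap: [0-27 FREE]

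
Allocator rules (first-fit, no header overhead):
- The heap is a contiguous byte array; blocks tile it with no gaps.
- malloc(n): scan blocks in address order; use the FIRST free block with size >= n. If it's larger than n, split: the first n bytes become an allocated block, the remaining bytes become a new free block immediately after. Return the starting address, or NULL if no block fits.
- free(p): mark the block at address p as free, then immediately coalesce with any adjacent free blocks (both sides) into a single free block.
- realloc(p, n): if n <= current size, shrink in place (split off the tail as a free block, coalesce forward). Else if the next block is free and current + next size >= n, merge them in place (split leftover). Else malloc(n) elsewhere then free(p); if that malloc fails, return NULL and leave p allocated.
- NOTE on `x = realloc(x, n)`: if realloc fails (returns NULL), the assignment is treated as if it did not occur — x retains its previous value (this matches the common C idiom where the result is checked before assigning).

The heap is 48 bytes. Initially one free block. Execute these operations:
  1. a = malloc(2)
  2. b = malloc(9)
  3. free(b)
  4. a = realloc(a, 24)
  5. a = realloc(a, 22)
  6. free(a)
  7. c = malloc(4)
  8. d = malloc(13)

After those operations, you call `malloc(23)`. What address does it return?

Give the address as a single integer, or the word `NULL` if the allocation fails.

Op 1: a = malloc(2) -> a = 0; heap: [0-1 ALLOC][2-47 FREE]
Op 2: b = malloc(9) -> b = 2; heap: [0-1 ALLOC][2-10 ALLOC][11-47 FREE]
Op 3: free(b) -> (freed b); heap: [0-1 ALLOC][2-47 FREE]
Op 4: a = realloc(a, 24) -> a = 0; heap: [0-23 ALLOC][24-47 FREE]
Op 5: a = realloc(a, 22) -> a = 0; heap: [0-21 ALLOC][22-47 FREE]
Op 6: free(a) -> (freed a); heap: [0-47 FREE]
Op 7: c = malloc(4) -> c = 0; heap: [0-3 ALLOC][4-47 FREE]
Op 8: d = malloc(13) -> d = 4; heap: [0-3 ALLOC][4-16 ALLOC][17-47 FREE]
malloc(23): first-fit scan over [0-3 ALLOC][4-16 ALLOC][17-47 FREE] -> 17

Answer: 17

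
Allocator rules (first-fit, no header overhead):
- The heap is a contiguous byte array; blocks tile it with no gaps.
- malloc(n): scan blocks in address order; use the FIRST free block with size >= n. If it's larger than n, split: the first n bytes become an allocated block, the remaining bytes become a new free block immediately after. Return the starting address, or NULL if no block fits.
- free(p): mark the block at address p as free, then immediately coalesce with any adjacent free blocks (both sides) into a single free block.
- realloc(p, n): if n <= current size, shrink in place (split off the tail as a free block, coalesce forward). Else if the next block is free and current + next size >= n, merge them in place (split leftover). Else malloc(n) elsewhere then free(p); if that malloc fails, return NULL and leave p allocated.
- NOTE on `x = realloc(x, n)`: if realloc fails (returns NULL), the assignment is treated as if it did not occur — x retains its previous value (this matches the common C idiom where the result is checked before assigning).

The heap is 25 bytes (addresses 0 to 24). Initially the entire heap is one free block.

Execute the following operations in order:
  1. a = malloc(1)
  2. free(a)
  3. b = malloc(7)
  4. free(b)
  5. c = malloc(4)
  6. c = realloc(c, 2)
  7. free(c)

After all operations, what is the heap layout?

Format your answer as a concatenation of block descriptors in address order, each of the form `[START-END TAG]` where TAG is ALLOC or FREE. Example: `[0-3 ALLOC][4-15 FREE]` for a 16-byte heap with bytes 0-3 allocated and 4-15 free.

Answer: [0-24 FREE]

Derivation:
Op 1: a = malloc(1) -> a = 0; heap: [0-0 ALLOC][1-24 FREE]
Op 2: free(a) -> (freed a); heap: [0-24 FREE]
Op 3: b = malloc(7) -> b = 0; heap: [0-6 ALLOC][7-24 FREE]
Op 4: free(b) -> (freed b); heap: [0-24 FREE]
Op 5: c = malloc(4) -> c = 0; heap: [0-3 ALLOC][4-24 FREE]
Op 6: c = realloc(c, 2) -> c = 0; heap: [0-1 ALLOC][2-24 FREE]
Op 7: free(c) -> (freed c); heap: [0-24 FREE]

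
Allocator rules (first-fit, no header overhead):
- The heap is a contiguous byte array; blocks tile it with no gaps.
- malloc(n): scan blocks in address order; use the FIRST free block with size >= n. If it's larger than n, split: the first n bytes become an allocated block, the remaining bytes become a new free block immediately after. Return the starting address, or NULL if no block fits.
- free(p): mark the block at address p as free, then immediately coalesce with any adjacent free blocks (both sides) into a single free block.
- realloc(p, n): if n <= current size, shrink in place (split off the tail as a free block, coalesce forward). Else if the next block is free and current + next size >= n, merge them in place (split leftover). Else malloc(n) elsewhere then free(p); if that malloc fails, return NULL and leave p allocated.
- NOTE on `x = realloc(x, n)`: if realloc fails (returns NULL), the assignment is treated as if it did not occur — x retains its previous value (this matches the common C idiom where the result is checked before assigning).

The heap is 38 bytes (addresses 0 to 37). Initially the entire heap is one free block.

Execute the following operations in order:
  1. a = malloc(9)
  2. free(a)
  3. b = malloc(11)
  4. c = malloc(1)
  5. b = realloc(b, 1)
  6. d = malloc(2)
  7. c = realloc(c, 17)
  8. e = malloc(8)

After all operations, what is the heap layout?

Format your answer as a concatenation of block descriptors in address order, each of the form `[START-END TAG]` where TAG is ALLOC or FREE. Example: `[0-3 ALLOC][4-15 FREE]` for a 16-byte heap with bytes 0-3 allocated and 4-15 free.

Op 1: a = malloc(9) -> a = 0; heap: [0-8 ALLOC][9-37 FREE]
Op 2: free(a) -> (freed a); heap: [0-37 FREE]
Op 3: b = malloc(11) -> b = 0; heap: [0-10 ALLOC][11-37 FREE]
Op 4: c = malloc(1) -> c = 11; heap: [0-10 ALLOC][11-11 ALLOC][12-37 FREE]
Op 5: b = realloc(b, 1) -> b = 0; heap: [0-0 ALLOC][1-10 FREE][11-11 ALLOC][12-37 FREE]
Op 6: d = malloc(2) -> d = 1; heap: [0-0 ALLOC][1-2 ALLOC][3-10 FREE][11-11 ALLOC][12-37 FREE]
Op 7: c = realloc(c, 17) -> c = 11; heap: [0-0 ALLOC][1-2 ALLOC][3-10 FREE][11-27 ALLOC][28-37 FREE]
Op 8: e = malloc(8) -> e = 3; heap: [0-0 ALLOC][1-2 ALLOC][3-10 ALLOC][11-27 ALLOC][28-37 FREE]

Answer: [0-0 ALLOC][1-2 ALLOC][3-10 ALLOC][11-27 ALLOC][28-37 FREE]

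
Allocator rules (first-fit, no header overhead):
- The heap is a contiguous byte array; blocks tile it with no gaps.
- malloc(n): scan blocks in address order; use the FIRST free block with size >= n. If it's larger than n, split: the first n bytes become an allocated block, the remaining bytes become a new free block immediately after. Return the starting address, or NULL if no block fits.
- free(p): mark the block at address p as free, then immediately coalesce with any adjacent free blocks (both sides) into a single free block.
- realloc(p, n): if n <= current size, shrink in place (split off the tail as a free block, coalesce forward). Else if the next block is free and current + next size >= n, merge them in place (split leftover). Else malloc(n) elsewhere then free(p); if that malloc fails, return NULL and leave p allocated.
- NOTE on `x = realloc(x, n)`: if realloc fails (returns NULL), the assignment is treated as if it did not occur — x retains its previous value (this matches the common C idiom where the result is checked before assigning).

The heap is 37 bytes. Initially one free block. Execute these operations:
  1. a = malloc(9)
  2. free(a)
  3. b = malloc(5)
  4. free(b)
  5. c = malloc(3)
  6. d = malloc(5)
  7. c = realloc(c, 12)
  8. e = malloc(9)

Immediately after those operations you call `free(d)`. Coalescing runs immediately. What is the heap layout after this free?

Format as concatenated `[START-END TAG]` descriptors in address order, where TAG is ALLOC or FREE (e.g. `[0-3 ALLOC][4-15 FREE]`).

Answer: [0-7 FREE][8-19 ALLOC][20-28 ALLOC][29-36 FREE]

Derivation:
Op 1: a = malloc(9) -> a = 0; heap: [0-8 ALLOC][9-36 FREE]
Op 2: free(a) -> (freed a); heap: [0-36 FREE]
Op 3: b = malloc(5) -> b = 0; heap: [0-4 ALLOC][5-36 FREE]
Op 4: free(b) -> (freed b); heap: [0-36 FREE]
Op 5: c = malloc(3) -> c = 0; heap: [0-2 ALLOC][3-36 FREE]
Op 6: d = malloc(5) -> d = 3; heap: [0-2 ALLOC][3-7 ALLOC][8-36 FREE]
Op 7: c = realloc(c, 12) -> c = 8; heap: [0-2 FREE][3-7 ALLOC][8-19 ALLOC][20-36 FREE]
Op 8: e = malloc(9) -> e = 20; heap: [0-2 FREE][3-7 ALLOC][8-19 ALLOC][20-28 ALLOC][29-36 FREE]
free(d): d = 3 -> block [3-7 ALLOC]; mark free, coalesce with adjacent free neighbors -> [0-7 FREE][8-19 ALLOC][20-28 ALLOC][29-36 FREE]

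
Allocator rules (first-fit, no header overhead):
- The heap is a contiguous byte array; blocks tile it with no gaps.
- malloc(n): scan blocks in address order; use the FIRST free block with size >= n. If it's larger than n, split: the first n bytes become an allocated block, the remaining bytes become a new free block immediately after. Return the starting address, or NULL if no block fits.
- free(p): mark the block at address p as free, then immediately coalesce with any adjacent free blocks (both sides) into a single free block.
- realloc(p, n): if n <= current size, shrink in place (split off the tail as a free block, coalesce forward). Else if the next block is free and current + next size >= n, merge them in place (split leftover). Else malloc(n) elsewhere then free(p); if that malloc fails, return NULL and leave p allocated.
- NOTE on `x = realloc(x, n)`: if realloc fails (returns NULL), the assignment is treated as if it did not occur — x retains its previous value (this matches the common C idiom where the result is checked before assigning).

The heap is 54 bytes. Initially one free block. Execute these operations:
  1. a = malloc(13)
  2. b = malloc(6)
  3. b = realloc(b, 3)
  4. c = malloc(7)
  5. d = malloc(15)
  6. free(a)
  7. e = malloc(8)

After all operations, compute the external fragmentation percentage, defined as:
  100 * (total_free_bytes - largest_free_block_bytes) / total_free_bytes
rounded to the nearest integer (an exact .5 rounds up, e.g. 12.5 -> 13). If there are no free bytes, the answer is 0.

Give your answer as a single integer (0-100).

Answer: 24

Derivation:
Op 1: a = malloc(13) -> a = 0; heap: [0-12 ALLOC][13-53 FREE]
Op 2: b = malloc(6) -> b = 13; heap: [0-12 ALLOC][13-18 ALLOC][19-53 FREE]
Op 3: b = realloc(b, 3) -> b = 13; heap: [0-12 ALLOC][13-15 ALLOC][16-53 FREE]
Op 4: c = malloc(7) -> c = 16; heap: [0-12 ALLOC][13-15 ALLOC][16-22 ALLOC][23-53 FREE]
Op 5: d = malloc(15) -> d = 23; heap: [0-12 ALLOC][13-15 ALLOC][16-22 ALLOC][23-37 ALLOC][38-53 FREE]
Op 6: free(a) -> (freed a); heap: [0-12 FREE][13-15 ALLOC][16-22 ALLOC][23-37 ALLOC][38-53 FREE]
Op 7: e = malloc(8) -> e = 0; heap: [0-7 ALLOC][8-12 FREE][13-15 ALLOC][16-22 ALLOC][23-37 ALLOC][38-53 FREE]
Free blocks: [5 16] total_free=21 largest=16 -> 100*(21-16)/21 = 500/21 ≈ 23.810 -> rounds to 24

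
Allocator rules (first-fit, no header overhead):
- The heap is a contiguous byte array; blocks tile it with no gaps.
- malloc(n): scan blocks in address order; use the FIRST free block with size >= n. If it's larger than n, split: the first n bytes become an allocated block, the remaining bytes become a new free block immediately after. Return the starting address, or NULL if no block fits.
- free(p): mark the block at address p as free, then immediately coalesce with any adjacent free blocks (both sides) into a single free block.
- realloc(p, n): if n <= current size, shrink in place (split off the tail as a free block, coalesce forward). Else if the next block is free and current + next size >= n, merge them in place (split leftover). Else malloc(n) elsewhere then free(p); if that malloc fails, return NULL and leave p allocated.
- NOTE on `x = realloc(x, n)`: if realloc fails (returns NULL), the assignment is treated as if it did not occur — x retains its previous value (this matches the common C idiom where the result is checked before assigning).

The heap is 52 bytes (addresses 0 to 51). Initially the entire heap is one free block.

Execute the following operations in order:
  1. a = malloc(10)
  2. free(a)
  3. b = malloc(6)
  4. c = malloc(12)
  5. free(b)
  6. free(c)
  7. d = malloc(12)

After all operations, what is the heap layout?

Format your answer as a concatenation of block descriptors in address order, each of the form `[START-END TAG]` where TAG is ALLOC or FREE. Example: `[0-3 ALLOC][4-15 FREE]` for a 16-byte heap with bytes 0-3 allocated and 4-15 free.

Op 1: a = malloc(10) -> a = 0; heap: [0-9 ALLOC][10-51 FREE]
Op 2: free(a) -> (freed a); heap: [0-51 FREE]
Op 3: b = malloc(6) -> b = 0; heap: [0-5 ALLOC][6-51 FREE]
Op 4: c = malloc(12) -> c = 6; heap: [0-5 ALLOC][6-17 ALLOC][18-51 FREE]
Op 5: free(b) -> (freed b); heap: [0-5 FREE][6-17 ALLOC][18-51 FREE]
Op 6: free(c) -> (freed c); heap: [0-51 FREE]
Op 7: d = malloc(12) -> d = 0; heap: [0-11 ALLOC][12-51 FREE]

Answer: [0-11 ALLOC][12-51 FREE]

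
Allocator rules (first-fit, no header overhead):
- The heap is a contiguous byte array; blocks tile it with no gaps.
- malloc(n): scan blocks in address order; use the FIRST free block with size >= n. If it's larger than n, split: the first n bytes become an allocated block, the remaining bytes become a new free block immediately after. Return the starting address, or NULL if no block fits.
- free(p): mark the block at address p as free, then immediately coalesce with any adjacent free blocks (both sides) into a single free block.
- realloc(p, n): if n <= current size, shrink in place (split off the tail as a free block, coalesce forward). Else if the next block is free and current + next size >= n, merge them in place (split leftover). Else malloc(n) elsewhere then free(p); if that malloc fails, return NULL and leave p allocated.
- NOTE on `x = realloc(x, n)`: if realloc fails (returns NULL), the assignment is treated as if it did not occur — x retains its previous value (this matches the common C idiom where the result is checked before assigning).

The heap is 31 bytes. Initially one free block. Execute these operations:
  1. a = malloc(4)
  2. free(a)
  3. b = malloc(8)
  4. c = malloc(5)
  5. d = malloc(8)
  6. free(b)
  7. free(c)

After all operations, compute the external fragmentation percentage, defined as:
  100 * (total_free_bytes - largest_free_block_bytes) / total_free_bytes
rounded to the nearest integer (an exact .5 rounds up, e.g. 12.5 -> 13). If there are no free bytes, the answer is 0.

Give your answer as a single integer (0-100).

Op 1: a = malloc(4) -> a = 0; heap: [0-3 ALLOC][4-30 FREE]
Op 2: free(a) -> (freed a); heap: [0-30 FREE]
Op 3: b = malloc(8) -> b = 0; heap: [0-7 ALLOC][8-30 FREE]
Op 4: c = malloc(5) -> c = 8; heap: [0-7 ALLOC][8-12 ALLOC][13-30 FREE]
Op 5: d = malloc(8) -> d = 13; heap: [0-7 ALLOC][8-12 ALLOC][13-20 ALLOC][21-30 FREE]
Op 6: free(b) -> (freed b); heap: [0-7 FREE][8-12 ALLOC][13-20 ALLOC][21-30 FREE]
Op 7: free(c) -> (freed c); heap: [0-12 FREE][13-20 ALLOC][21-30 FREE]
Free blocks: [13 10] total_free=23 largest=13 -> 100*(23-13)/23 = 1000/23 ≈ 43.478 -> rounds to 43

Answer: 43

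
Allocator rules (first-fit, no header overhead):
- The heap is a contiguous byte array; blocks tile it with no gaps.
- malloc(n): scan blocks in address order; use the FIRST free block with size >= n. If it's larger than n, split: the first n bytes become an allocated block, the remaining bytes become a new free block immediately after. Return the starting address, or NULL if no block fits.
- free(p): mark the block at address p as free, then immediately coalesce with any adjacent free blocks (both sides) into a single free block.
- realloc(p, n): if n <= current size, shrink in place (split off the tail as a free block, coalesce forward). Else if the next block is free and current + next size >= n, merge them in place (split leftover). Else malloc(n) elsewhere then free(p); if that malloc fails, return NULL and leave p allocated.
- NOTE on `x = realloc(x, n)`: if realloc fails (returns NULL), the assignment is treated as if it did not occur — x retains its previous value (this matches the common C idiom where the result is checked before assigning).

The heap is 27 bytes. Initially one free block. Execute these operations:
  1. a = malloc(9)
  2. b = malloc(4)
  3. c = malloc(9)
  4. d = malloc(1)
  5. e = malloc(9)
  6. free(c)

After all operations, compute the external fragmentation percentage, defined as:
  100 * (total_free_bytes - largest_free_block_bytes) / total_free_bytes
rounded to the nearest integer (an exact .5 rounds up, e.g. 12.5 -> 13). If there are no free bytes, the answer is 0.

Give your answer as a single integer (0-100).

Op 1: a = malloc(9) -> a = 0; heap: [0-8 ALLOC][9-26 FREE]
Op 2: b = malloc(4) -> b = 9; heap: [0-8 ALLOC][9-12 ALLOC][13-26 FREE]
Op 3: c = malloc(9) -> c = 13; heap: [0-8 ALLOC][9-12 ALLOC][13-21 ALLOC][22-26 FREE]
Op 4: d = malloc(1) -> d = 22; heap: [0-8 ALLOC][9-12 ALLOC][13-21 ALLOC][22-22 ALLOC][23-26 FREE]
Op 5: e = malloc(9) -> e = NULL; heap: [0-8 ALLOC][9-12 ALLOC][13-21 ALLOC][22-22 ALLOC][23-26 FREE]
Op 6: free(c) -> (freed c); heap: [0-8 ALLOC][9-12 ALLOC][13-21 FREE][22-22 ALLOC][23-26 FREE]
Free blocks: [9 4] total_free=13 largest=9 -> 100*(13-9)/13 = 400/13 ≈ 30.769 -> rounds to 31

Answer: 31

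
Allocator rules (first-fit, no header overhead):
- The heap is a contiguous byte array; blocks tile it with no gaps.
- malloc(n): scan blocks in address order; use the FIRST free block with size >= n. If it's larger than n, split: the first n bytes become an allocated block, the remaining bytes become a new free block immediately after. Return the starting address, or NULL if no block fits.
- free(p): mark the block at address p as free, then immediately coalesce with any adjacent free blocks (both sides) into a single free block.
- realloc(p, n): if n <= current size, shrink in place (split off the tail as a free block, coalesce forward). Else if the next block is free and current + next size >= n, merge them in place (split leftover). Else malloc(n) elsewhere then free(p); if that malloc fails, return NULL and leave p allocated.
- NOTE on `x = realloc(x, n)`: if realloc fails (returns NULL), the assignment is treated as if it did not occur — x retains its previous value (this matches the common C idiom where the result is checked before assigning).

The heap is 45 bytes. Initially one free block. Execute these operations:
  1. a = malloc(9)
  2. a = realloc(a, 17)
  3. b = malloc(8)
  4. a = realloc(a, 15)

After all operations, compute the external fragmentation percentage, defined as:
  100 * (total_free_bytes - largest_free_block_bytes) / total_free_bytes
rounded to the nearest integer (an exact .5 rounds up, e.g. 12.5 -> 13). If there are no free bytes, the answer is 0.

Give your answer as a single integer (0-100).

Answer: 9

Derivation:
Op 1: a = malloc(9) -> a = 0; heap: [0-8 ALLOC][9-44 FREE]
Op 2: a = realloc(a, 17) -> a = 0; heap: [0-16 ALLOC][17-44 FREE]
Op 3: b = malloc(8) -> b = 17; heap: [0-16 ALLOC][17-24 ALLOC][25-44 FREE]
Op 4: a = realloc(a, 15) -> a = 0; heap: [0-14 ALLOC][15-16 FREE][17-24 ALLOC][25-44 FREE]
Free blocks: [2 20] total_free=22 largest=20 -> 100*(22-20)/22 = 200/22 ≈ 9.091 -> rounds to 9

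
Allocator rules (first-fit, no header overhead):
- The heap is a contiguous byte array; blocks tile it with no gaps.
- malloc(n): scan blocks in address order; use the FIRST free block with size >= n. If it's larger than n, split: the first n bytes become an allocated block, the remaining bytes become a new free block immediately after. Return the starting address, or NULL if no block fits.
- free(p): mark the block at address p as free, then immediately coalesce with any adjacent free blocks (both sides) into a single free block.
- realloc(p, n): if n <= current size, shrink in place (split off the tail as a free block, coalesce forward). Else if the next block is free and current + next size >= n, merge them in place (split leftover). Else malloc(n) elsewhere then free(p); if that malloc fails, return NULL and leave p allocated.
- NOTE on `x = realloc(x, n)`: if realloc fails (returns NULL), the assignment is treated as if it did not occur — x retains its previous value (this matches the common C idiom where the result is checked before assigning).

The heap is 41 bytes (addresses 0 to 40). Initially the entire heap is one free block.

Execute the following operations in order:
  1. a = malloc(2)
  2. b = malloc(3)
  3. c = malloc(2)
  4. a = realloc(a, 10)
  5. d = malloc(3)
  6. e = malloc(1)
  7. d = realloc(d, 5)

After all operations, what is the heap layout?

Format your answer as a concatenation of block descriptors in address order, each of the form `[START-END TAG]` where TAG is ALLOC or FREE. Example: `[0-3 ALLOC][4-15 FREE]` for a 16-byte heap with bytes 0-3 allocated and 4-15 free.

Answer: [0-0 ALLOC][1-1 FREE][2-4 ALLOC][5-6 ALLOC][7-16 ALLOC][17-21 ALLOC][22-40 FREE]

Derivation:
Op 1: a = malloc(2) -> a = 0; heap: [0-1 ALLOC][2-40 FREE]
Op 2: b = malloc(3) -> b = 2; heap: [0-1 ALLOC][2-4 ALLOC][5-40 FREE]
Op 3: c = malloc(2) -> c = 5; heap: [0-1 ALLOC][2-4 ALLOC][5-6 ALLOC][7-40 FREE]
Op 4: a = realloc(a, 10) -> a = 7; heap: [0-1 FREE][2-4 ALLOC][5-6 ALLOC][7-16 ALLOC][17-40 FREE]
Op 5: d = malloc(3) -> d = 17; heap: [0-1 FREE][2-4 ALLOC][5-6 ALLOC][7-16 ALLOC][17-19 ALLOC][20-40 FREE]
Op 6: e = malloc(1) -> e = 0; heap: [0-0 ALLOC][1-1 FREE][2-4 ALLOC][5-6 ALLOC][7-16 ALLOC][17-19 ALLOC][20-40 FREE]
Op 7: d = realloc(d, 5) -> d = 17; heap: [0-0 ALLOC][1-1 FREE][2-4 ALLOC][5-6 ALLOC][7-16 ALLOC][17-21 ALLOC][22-40 FREE]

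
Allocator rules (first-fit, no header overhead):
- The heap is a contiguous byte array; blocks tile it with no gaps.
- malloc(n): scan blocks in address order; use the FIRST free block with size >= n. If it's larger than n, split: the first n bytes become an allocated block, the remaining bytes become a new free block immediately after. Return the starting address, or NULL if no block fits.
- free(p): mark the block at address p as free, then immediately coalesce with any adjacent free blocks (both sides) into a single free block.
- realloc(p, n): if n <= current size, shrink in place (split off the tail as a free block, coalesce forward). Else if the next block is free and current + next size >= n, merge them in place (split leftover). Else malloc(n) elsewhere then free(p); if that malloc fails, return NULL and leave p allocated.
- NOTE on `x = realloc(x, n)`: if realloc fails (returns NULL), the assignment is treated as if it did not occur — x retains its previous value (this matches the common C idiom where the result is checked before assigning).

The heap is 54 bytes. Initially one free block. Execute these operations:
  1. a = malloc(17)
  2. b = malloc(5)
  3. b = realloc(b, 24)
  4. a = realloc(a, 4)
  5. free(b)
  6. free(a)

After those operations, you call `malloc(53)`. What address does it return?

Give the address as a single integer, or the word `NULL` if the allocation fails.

Op 1: a = malloc(17) -> a = 0; heap: [0-16 ALLOC][17-53 FREE]
Op 2: b = malloc(5) -> b = 17; heap: [0-16 ALLOC][17-21 ALLOC][22-53 FREE]
Op 3: b = realloc(b, 24) -> b = 17; heap: [0-16 ALLOC][17-40 ALLOC][41-53 FREE]
Op 4: a = realloc(a, 4) -> a = 0; heap: [0-3 ALLOC][4-16 FREE][17-40 ALLOC][41-53 FREE]
Op 5: free(b) -> (freed b); heap: [0-3 ALLOC][4-53 FREE]
Op 6: free(a) -> (freed a); heap: [0-53 FREE]
malloc(53): first-fit scan over [0-53 FREE] -> 0

Answer: 0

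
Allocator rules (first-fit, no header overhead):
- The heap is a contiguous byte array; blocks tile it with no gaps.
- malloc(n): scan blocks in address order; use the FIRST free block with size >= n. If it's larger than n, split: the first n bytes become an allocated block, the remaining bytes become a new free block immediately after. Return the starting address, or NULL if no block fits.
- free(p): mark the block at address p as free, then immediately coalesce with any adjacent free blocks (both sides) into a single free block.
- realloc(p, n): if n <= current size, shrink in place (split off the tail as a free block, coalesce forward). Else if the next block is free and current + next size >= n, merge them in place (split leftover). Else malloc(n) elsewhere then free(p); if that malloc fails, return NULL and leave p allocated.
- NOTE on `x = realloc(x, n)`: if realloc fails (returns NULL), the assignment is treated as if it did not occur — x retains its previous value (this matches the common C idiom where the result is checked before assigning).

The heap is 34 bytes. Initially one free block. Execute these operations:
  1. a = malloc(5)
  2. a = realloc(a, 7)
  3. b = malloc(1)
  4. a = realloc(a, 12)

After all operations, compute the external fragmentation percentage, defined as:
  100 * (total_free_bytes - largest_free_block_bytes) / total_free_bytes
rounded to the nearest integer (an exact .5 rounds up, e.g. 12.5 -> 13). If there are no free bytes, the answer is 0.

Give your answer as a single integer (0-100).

Answer: 33

Derivation:
Op 1: a = malloc(5) -> a = 0; heap: [0-4 ALLOC][5-33 FREE]
Op 2: a = realloc(a, 7) -> a = 0; heap: [0-6 ALLOC][7-33 FREE]
Op 3: b = malloc(1) -> b = 7; heap: [0-6 ALLOC][7-7 ALLOC][8-33 FREE]
Op 4: a = realloc(a, 12) -> a = 8; heap: [0-6 FREE][7-7 ALLOC][8-19 ALLOC][20-33 FREE]
Free blocks: [7 14] total_free=21 largest=14 -> 100*(21-14)/21 = 700/21 ≈ 33.333 -> rounds to 33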